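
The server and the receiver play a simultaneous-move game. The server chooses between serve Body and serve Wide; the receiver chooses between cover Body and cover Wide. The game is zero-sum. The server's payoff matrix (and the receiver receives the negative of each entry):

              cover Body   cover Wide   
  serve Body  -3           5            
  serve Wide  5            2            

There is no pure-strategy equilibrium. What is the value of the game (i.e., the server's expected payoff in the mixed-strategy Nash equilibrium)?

For the server to be willing to mix, the server must be indifferent between serve Body and serve Wide, which pins down the receiver's mix.
  the server's payoff to serve Body: q·(-3) + (1−q)·5 = -8q + 5
  the server's payoff to serve Wide: q·5 + (1−q)·2 = 3q + 2
  -8q + 5 = 3q + 2  ⇒  -11q = -3  ⇒  q = 3/11.
The value is the server's expected payoff against this mix (using serve Body): (3/11)·(-3) + (8/11)·5 = 31/11.

v = 31/11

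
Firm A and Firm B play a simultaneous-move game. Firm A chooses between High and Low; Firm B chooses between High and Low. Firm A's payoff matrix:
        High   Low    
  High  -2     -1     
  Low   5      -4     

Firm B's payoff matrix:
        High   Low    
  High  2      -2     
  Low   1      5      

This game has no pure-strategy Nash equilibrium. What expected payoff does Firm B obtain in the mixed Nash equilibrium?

Firm A's mix must leave Firm B indifferent between High and Low.
  Firm B's payoff to High: p·2 + (1−p)·1 = p + 1
  Firm B's payoff to Low: p·(-2) + (1−p)·5 = -7p + 5
  p + 1 = -7p + 5  ⇒  8p = 4  ⇒  p = 1/2.
At equilibrium Firm B is indifferent across columns, so Firm B's payoff equals the payoff from High: (1/2)·2 + (1/2)·1 = 3/2.

3/2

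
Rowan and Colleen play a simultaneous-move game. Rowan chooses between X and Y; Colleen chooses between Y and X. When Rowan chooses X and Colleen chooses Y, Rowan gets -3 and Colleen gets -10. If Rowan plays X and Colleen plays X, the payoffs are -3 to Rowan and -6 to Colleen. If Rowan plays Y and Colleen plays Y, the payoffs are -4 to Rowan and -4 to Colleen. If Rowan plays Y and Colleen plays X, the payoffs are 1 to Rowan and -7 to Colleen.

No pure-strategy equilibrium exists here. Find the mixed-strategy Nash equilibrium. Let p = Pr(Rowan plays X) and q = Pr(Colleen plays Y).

p = 3/7, q = 4/5

For Colleen to be willing to mix, Colleen must be indifferent between Y and X, which pins down Rowan's mix.
  Colleen's payoff from Y: p·(-10) + (1−p)·(-4) = -6p - 4
  Colleen's payoff from X: p·(-6) + (1−p)·(-7) = p - 7
  -6p - 4 = p - 7  ⇒  -7p = -3  ⇒  p = 3/7.
Set Rowan's expected payoff from X equal to that from Y:
  Rowan's expected payoff from X: q·(-3) + (1−q)·(-3) = -3
  Rowan's expected payoff from Y: q·(-4) + (1−q)·1 = -5q + 1
  -3 = -5q + 1  ⇒  5q = 4  ⇒  q = 4/5.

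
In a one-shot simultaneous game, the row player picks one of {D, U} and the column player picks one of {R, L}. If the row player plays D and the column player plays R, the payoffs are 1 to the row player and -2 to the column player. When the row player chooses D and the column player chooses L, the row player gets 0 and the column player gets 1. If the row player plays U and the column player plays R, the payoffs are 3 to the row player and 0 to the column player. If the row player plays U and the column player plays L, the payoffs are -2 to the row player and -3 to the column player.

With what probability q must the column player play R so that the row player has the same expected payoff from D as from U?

In a mixed equilibrium the row player is indifferent between D and U; this condition fixes q.
  the row player's expected payoff from D: q·1 + (1−q)·0 = q
  the row player's expected payoff from U: q·3 + (1−q)·(-2) = 5q - 2
  q = 5q - 2  ⇒  -4q = -2  ⇒  q = 1/2.

q = 1/2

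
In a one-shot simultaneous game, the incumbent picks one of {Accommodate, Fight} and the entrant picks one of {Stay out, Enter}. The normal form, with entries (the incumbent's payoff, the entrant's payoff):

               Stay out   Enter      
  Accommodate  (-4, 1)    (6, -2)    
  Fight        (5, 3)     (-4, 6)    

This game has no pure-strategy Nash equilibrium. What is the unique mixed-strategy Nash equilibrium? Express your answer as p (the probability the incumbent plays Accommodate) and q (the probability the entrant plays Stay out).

p = 1/2, q = 10/19

The entrant's indifference between Stay out and Enter determines the incumbent's mixing probability p:
  the entrant's payoff to Stay out: p·1 + (1−p)·3 = -2p + 3
  the entrant's payoff to Enter: p·(-2) + (1−p)·6 = -8p + 6
  -2p + 3 = -8p + 6  ⇒  6p = 3  ⇒  p = 1/2.
For the incumbent to be willing to mix, the incumbent must be indifferent between Accommodate and Fight, which pins down the entrant's mix.
  the incumbent's payoff to Accommodate: q·(-4) + (1−q)·6 = -10q + 6
  the incumbent's payoff to Fight: q·5 + (1−q)·(-4) = 9q - 4
  -10q + 6 = 9q - 4  ⇒  -19q = -10  ⇒  q = 10/19.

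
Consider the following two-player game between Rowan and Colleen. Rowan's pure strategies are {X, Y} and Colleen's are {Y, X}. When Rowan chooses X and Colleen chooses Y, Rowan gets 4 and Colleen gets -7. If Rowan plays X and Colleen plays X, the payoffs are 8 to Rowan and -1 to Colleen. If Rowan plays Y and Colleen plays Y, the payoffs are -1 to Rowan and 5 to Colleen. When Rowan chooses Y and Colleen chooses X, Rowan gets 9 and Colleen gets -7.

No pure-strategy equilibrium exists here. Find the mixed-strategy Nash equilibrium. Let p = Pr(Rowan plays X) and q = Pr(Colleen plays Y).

Colleen's indifference between Y and X determines Rowan's mixing probability p:
  Colleen's payoff to Y: p·(-7) + (1−p)·5 = -12p + 5
  Colleen's payoff to X: p·(-1) + (1−p)·(-7) = 6p - 7
  -12p + 5 = 6p - 7  ⇒  -18p = -12  ⇒  p = 2/3.
Colleen's mix must leave Rowan indifferent between X and Y.
  Rowan's expected payoff from X: q·4 + (1−q)·8 = -4q + 8
  Rowan's expected payoff from Y: q·(-1) + (1−q)·9 = -10q + 9
  -4q + 8 = -10q + 9  ⇒  6q = 1  ⇒  q = 1/6.

p = 2/3, q = 1/6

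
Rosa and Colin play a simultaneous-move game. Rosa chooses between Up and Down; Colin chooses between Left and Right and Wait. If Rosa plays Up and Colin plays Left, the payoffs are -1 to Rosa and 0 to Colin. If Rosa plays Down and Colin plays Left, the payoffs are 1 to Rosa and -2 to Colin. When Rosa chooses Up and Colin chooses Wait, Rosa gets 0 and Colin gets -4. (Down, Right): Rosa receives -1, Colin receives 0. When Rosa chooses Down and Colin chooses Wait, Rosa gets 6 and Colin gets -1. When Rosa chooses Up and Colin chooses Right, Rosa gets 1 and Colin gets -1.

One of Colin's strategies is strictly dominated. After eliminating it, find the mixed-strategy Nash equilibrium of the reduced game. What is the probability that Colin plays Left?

Colin's strategy Wait is strictly dominated by Right: -1 > -4 and 0 > -1. Eliminate Wait.
Set Rosa's expected payoff from Up equal to that from Down:
  Rosa's payoff to Up: q·(-1) + (1−q)·1 = -2q + 1
  Rosa's payoff to Down: q·1 + (1−q)·(-1) = 2q - 1
  -2q + 1 = 2q - 1  ⇒  -4q = -2  ⇒  q = 1/2.

q = 1/2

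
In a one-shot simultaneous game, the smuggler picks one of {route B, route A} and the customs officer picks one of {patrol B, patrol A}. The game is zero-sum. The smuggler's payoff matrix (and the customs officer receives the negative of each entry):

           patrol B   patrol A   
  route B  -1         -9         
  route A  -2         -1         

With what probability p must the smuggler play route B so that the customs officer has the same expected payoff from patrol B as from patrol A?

p = 1/9

Set the customs officer's expected payoff from patrol B equal to that from patrol A:
  the customs officer's payoff to patrol B: p·1 + (1−p)·2 = -p + 2
  the customs officer's payoff to patrol A: p·9 + (1−p)·1 = 8p + 1
  -p + 2 = 8p + 1  ⇒  -9p = -1  ⇒  p = 1/9.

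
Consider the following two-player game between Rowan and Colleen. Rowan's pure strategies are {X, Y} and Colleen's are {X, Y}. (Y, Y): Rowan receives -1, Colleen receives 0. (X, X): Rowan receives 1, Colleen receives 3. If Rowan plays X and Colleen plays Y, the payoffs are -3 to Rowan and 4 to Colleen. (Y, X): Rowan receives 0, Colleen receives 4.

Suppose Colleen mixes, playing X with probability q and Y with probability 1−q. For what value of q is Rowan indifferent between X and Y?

q = 2/3

Rowan's indifference between X and Y determines Colleen's mixing probability q:
  Rowan's payoff to X: q·1 + (1−q)·(-3) = 4q - 3
  Rowan's payoff to Y: q·0 + (1−q)·(-1) = q - 1
  4q - 3 = q - 1  ⇒  3q = 2  ⇒  q = 2/3.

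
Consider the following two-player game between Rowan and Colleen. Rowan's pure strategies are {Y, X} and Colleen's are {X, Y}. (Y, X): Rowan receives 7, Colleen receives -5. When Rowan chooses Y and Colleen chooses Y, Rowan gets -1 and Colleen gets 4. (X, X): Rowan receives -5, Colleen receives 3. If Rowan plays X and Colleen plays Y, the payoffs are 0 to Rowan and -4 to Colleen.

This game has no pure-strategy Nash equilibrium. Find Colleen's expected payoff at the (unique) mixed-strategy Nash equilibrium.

Colleen's indifference between X and Y determines Rowan's mixing probability p:
  Colleen's payoff to X: p·(-5) + (1−p)·3 = -8p + 3
  Colleen's payoff to Y: p·4 + (1−p)·(-4) = 8p - 4
  -8p + 3 = 8p - 4  ⇒  -16p = -7  ⇒  p = 7/16.
At equilibrium Colleen is indifferent across columns, so Colleen's payoff equals the payoff from X: (7/16)·(-5) + (9/16)·3 = -1/2.

-1/2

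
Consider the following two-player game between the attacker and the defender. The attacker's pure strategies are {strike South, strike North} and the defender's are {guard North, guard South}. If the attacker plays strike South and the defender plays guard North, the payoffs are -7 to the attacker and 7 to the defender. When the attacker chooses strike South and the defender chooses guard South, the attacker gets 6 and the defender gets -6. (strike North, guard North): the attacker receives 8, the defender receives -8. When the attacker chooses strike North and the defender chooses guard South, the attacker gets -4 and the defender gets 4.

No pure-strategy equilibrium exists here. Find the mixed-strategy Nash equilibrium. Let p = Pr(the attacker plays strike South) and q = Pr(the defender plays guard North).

p = 12/25, q = 2/5

The defender's indifference between guard North and guard South determines the attacker's mixing probability p:
  the defender's payoff from guard North: p·7 + (1−p)·(-8) = 15p - 8
  the defender's payoff from guard South: p·(-6) + (1−p)·4 = -10p + 4
  15p - 8 = -10p + 4  ⇒  25p = 12  ⇒  p = 12/25.
In a mixed equilibrium the attacker is indifferent between strike South and strike North; this condition fixes q.
  the attacker's expected payoff from strike South: q·(-7) + (1−q)·6 = -13q + 6
  the attacker's expected payoff from strike North: q·8 + (1−q)·(-4) = 12q - 4
  -13q + 6 = 12q - 4  ⇒  -25q = -10  ⇒  q = 2/5.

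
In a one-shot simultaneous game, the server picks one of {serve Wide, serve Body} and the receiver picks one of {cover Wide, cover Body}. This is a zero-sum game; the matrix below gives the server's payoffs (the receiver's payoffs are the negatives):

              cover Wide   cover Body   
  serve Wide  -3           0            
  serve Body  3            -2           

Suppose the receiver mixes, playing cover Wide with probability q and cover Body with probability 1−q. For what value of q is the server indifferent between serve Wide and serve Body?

q = 1/4

For the server to be willing to mix, the server must be indifferent between serve Wide and serve Body, which pins down the receiver's mix.
  the server's payoff to serve Wide: q·(-3) + (1−q)·0 = -3q
  the server's payoff to serve Body: q·3 + (1−q)·(-2) = 5q - 2
  -3q = 5q - 2  ⇒  -8q = -2  ⇒  q = 1/4.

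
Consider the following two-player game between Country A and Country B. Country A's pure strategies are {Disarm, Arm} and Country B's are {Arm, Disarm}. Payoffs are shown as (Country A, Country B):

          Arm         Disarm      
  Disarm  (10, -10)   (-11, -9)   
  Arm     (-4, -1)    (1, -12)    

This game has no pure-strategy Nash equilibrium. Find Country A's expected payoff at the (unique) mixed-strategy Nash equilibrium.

-17/13

Country A's indifference between Disarm and Arm determines Country B's mixing probability q:
  Country A's payoff to Disarm: q·10 + (1−q)·(-11) = 21q - 11
  Country A's payoff to Arm: q·(-4) + (1−q)·1 = -5q + 1
  21q - 11 = -5q + 1  ⇒  26q = 12  ⇒  q = 6/13.
At equilibrium Country A is indifferent across rows, so Country A's payoff equals the payoff from Disarm: (6/13)·10 + (7/13)·(-11) = -17/13.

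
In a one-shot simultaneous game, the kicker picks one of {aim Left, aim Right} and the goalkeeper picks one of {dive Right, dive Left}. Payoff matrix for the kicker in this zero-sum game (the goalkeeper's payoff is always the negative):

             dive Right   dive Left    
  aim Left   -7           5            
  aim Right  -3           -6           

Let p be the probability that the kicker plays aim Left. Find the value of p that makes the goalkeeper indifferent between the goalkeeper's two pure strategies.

p = 1/5

Set the goalkeeper's expected payoff from dive Right equal to that from dive Left:
  the goalkeeper's expected payoff from dive Right: p·7 + (1−p)·3 = 4p + 3
  the goalkeeper's expected payoff from dive Left: p·(-5) + (1−p)·6 = -11p + 6
  4p + 3 = -11p + 6  ⇒  15p = 3  ⇒  p = 1/5.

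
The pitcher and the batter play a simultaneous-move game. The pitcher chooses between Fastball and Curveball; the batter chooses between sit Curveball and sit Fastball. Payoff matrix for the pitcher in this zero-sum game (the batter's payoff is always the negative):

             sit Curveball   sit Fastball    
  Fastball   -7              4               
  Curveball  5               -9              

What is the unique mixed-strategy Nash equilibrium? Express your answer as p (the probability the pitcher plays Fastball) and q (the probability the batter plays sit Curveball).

p = 14/25, q = 13/25

For the batter to be willing to mix, the batter must be indifferent between sit Curveball and sit Fastball, which pins down the pitcher's mix.
  the batter's payoff to sit Curveball: p·7 + (1−p)·(-5) = 12p - 5
  the batter's payoff to sit Fastball: p·(-4) + (1−p)·9 = -13p + 9
  12p - 5 = -13p + 9  ⇒  25p = 14  ⇒  p = 14/25.
For the pitcher to be willing to mix, the pitcher must be indifferent between Fastball and Curveball, which pins down the batter's mix.
  the pitcher's payoff to Fastball: q·(-7) + (1−q)·4 = -11q + 4
  the pitcher's payoff to Curveball: q·5 + (1−q)·(-9) = 14q - 9
  -11q + 4 = 14q - 9  ⇒  -25q = -13  ⇒  q = 13/25.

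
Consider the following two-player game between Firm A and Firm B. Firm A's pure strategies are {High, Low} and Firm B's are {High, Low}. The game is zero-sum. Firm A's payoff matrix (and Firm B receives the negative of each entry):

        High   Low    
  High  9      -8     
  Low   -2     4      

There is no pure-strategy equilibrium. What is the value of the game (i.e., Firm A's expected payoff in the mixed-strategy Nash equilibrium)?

Firm A's indifference between High and Low determines Firm B's mixing probability q:
  Firm A's expected payoff from High: q·9 + (1−q)·(-8) = 17q - 8
  Firm A's expected payoff from Low: q·(-2) + (1−q)·4 = -6q + 4
  17q - 8 = -6q + 4  ⇒  23q = 12  ⇒  q = 12/23.
The value is Firm A's expected payoff against this mix (using High): (12/23)·9 + (11/23)·(-8) = 20/23.

v = 20/23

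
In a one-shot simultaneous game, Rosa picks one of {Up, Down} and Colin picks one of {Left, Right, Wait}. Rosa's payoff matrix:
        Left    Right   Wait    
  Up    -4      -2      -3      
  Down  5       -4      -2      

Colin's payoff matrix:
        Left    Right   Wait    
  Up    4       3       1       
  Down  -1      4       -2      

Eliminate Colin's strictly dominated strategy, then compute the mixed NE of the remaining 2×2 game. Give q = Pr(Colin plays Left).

q = 2/11

Colin's strategy Wait is strictly dominated by Left: 4 > 1 and -1 > -2. Eliminate Wait.
Colin's mix must leave Rosa indifferent between Up and Down.
  Rosa's payoff from Up: q·(-4) + (1−q)·(-2) = -2q - 2
  Rosa's payoff from Down: q·5 + (1−q)·(-4) = 9q - 4
  -2q - 2 = 9q - 4  ⇒  -11q = -2  ⇒  q = 2/11.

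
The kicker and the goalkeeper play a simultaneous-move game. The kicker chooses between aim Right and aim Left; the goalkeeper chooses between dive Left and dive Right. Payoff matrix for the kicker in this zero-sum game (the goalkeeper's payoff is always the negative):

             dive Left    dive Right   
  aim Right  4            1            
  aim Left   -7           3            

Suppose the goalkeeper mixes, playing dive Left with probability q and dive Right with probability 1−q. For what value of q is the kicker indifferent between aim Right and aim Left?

In a mixed equilibrium the kicker is indifferent between aim Right and aim Left; this condition fixes q.
  the kicker's payoff from aim Right: q·4 + (1−q)·1 = 3q + 1
  the kicker's payoff from aim Left: q·(-7) + (1−q)·3 = -10q + 3
  3q + 1 = -10q + 3  ⇒  13q = 2  ⇒  q = 2/13.

q = 2/13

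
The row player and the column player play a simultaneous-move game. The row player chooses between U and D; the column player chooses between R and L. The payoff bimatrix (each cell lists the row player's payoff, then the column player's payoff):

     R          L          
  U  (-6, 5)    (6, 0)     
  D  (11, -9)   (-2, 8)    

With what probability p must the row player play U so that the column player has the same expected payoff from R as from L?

p = 17/22

In a mixed equilibrium the column player is indifferent between R and L; this condition fixes p.
  the column player's payoff from R: p·5 + (1−p)·(-9) = 14p - 9
  the column player's payoff from L: p·0 + (1−p)·8 = -8p + 8
  14p - 9 = -8p + 8  ⇒  22p = 17  ⇒  p = 17/22.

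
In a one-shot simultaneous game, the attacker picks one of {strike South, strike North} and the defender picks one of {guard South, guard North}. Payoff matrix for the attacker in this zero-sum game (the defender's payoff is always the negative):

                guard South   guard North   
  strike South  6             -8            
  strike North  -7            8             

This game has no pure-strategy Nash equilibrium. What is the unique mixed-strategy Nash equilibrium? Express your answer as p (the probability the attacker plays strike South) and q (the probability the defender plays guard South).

In a mixed equilibrium the defender is indifferent between guard South and guard North; this condition fixes p.
  the defender's payoff to guard South: p·(-6) + (1−p)·7 = -13p + 7
  the defender's payoff to guard North: p·8 + (1−p)·(-8) = 16p - 8
  -13p + 7 = 16p - 8  ⇒  -29p = -15  ⇒  p = 15/29.
The attacker's indifference between strike South and strike North determines the defender's mixing probability q:
  the attacker's expected payoff from strike South: q·6 + (1−q)·(-8) = 14q - 8
  the attacker's expected payoff from strike North: q·(-7) + (1−q)·8 = -15q + 8
  14q - 8 = -15q + 8  ⇒  29q = 16  ⇒  q = 16/29.

p = 15/29, q = 16/29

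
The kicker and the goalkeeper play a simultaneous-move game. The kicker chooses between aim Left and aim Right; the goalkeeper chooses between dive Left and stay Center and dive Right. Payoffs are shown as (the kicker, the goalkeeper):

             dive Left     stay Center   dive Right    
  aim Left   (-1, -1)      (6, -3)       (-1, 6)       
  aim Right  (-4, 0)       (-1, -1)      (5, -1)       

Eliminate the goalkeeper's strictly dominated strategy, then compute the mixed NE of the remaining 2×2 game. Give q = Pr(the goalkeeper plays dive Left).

The goalkeeper's strategy stay Center is strictly dominated by dive Left: -1 > -3 and 0 > -1. Eliminate stay Center.
Set the kicker's expected payoff from aim Left equal to that from aim Right:
  the kicker's payoff to aim Left: q·(-1) + (1−q)·(-1) = -1
  the kicker's payoff to aim Right: q·(-4) + (1−q)·5 = -9q + 5
  -1 = -9q + 5  ⇒  9q = 6  ⇒  q = 2/3.

q = 2/3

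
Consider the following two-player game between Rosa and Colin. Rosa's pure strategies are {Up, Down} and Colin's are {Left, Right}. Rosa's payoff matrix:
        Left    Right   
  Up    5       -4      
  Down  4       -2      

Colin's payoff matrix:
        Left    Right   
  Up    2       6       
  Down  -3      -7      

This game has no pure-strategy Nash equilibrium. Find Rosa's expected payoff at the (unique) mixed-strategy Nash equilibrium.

For Rosa to be willing to mix, Rosa must be indifferent between Up and Down, which pins down Colin's mix.
  Rosa's payoff to Up: q·5 + (1−q)·(-4) = 9q - 4
  Rosa's payoff to Down: q·4 + (1−q)·(-2) = 6q - 2
  9q - 4 = 6q - 2  ⇒  3q = 2  ⇒  q = 2/3.
At equilibrium Rosa is indifferent across rows, so Rosa's payoff equals the payoff from Up: (2/3)·5 + (1/3)·(-4) = 2.

2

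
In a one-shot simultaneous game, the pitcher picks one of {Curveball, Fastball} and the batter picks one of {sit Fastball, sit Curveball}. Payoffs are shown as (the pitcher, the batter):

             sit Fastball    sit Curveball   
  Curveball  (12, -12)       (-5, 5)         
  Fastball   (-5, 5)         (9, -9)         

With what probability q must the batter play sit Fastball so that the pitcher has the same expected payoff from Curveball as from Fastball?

Set the pitcher's expected payoff from Curveball equal to that from Fastball:
  the pitcher's payoff to Curveball: q·12 + (1−q)·(-5) = 17q - 5
  the pitcher's payoff to Fastball: q·(-5) + (1−q)·9 = -14q + 9
  17q - 5 = -14q + 9  ⇒  31q = 14  ⇒  q = 14/31.

q = 14/31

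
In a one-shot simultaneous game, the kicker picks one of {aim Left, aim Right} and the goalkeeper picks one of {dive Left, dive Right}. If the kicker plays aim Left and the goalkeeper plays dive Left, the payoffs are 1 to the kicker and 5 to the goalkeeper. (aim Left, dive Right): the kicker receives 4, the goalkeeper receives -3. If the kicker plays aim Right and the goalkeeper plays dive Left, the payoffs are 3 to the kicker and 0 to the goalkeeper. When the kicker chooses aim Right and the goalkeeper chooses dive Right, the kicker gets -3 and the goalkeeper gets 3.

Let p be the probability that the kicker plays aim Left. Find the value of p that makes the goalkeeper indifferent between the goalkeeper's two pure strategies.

p = 3/11

The goalkeeper's indifference between dive Left and dive Right determines the kicker's mixing probability p:
  the goalkeeper's payoff to dive Left: p·5 + (1−p)·0 = 5p
  the goalkeeper's payoff to dive Right: p·(-3) + (1−p)·3 = -6p + 3
  5p = -6p + 3  ⇒  11p = 3  ⇒  p = 3/11.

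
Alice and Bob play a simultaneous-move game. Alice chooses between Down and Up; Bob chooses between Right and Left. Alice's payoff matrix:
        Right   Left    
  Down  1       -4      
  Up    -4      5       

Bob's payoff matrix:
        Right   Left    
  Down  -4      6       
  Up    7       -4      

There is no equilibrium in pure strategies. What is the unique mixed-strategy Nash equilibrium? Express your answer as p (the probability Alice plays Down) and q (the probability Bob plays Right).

In a mixed equilibrium Bob is indifferent between Right and Left; this condition fixes p.
  Bob's payoff to Right: p·(-4) + (1−p)·7 = -11p + 7
  Bob's payoff to Left: p·6 + (1−p)·(-4) = 10p - 4
  -11p + 7 = 10p - 4  ⇒  -21p = -11  ⇒  p = 11/21.
Alice's indifference between Down and Up determines Bob's mixing probability q:
  Alice's payoff from Down: q·1 + (1−q)·(-4) = 5q - 4
  Alice's payoff from Up: q·(-4) + (1−q)·5 = -9q + 5
  5q - 4 = -9q + 5  ⇒  14q = 9  ⇒  q = 9/14.

p = 11/21, q = 9/14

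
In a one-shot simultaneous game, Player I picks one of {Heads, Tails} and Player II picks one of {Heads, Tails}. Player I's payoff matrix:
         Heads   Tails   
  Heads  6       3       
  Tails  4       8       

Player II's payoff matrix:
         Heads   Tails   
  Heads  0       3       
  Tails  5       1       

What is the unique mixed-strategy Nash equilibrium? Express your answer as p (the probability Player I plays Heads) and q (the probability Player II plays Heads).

p = 4/7, q = 5/7

Player II's indifference between Heads and Tails determines Player I's mixing probability p:
  Player II's expected payoff from Heads: p·0 + (1−p)·5 = -5p + 5
  Player II's expected payoff from Tails: p·3 + (1−p)·1 = 2p + 1
  -5p + 5 = 2p + 1  ⇒  -7p = -4  ⇒  p = 4/7.
For Player I to be willing to mix, Player I must be indifferent between Heads and Tails, which pins down Player II's mix.
  Player I's payoff to Heads: q·6 + (1−q)·3 = 3q + 3
  Player I's payoff to Tails: q·4 + (1−q)·8 = -4q + 8
  3q + 3 = -4q + 8  ⇒  7q = 5  ⇒  q = 5/7.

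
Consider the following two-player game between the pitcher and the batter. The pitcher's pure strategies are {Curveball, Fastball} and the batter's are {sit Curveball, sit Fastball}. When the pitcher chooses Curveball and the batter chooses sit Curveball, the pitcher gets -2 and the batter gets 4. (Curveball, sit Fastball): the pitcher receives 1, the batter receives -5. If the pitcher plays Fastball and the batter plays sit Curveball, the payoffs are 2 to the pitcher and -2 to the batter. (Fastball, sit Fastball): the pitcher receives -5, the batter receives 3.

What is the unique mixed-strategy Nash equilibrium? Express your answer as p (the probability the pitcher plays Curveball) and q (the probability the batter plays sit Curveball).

p = 5/14, q = 3/5

For the batter to be willing to mix, the batter must be indifferent between sit Curveball and sit Fastball, which pins down the pitcher's mix.
  the batter's payoff from sit Curveball: p·4 + (1−p)·(-2) = 6p - 2
  the batter's payoff from sit Fastball: p·(-5) + (1−p)·3 = -8p + 3
  6p - 2 = -8p + 3  ⇒  14p = 5  ⇒  p = 5/14.
The batter's mix must leave the pitcher indifferent between Curveball and Fastball.
  the pitcher's expected payoff from Curveball: q·(-2) + (1−q)·1 = -3q + 1
  the pitcher's expected payoff from Fastball: q·2 + (1−q)·(-5) = 7q - 5
  -3q + 1 = 7q - 5  ⇒  -10q = -6  ⇒  q = 3/5.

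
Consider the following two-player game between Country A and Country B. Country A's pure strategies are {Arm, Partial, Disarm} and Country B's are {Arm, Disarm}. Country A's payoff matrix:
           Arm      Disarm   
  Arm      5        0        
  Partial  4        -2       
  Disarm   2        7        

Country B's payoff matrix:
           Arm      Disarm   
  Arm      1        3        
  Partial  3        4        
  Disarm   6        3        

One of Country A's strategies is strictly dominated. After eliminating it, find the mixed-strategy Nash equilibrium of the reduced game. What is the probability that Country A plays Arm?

p = 3/5

Country A's strategy Partial is strictly dominated by Arm: 5 > 4 and 0 > -2. Eliminate Partial.
For Country B to be willing to mix, Country B must be indifferent between Arm and Disarm, which pins down Country A's mix.
  Country B's expected payoff from Arm: p·1 + (1−p)·6 = -5p + 6
  Country B's expected payoff from Disarm: p·3 + (1−p)·3 = 3
  -5p + 6 = 3  ⇒  -5p = -3  ⇒  p = 3/5.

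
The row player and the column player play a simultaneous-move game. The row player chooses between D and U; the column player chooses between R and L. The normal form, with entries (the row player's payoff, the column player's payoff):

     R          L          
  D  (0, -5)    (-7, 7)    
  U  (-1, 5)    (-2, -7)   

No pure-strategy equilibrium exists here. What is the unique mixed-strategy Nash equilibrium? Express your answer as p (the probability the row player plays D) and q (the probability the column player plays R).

In a mixed equilibrium the column player is indifferent between R and L; this condition fixes p.
  the column player's payoff from R: p·(-5) + (1−p)·5 = -10p + 5
  the column player's payoff from L: p·7 + (1−p)·(-7) = 14p - 7
  -10p + 5 = 14p - 7  ⇒  -24p = -12  ⇒  p = 1/2.
For the row player to be willing to mix, the row player must be indifferent between D and U, which pins down the column player's mix.
  the row player's payoff to D: q·0 + (1−q)·(-7) = 7q - 7
  the row player's payoff to U: q·(-1) + (1−q)·(-2) = q - 2
  7q - 7 = q - 2  ⇒  6q = 5  ⇒  q = 5/6.

p = 1/2, q = 5/6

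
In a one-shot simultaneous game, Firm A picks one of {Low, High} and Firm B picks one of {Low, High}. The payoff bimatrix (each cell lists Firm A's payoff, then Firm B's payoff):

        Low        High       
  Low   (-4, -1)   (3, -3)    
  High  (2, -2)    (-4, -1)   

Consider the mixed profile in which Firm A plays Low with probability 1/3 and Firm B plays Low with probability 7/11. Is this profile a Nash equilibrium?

Given Firm B's mix q = 7/11, Firm A's payoff from Low is -16/11 but from High is -2/11. Firm A strictly prefers High, so Firm A would not mix.
So the proposed profile is not a Nash equilibrium.

No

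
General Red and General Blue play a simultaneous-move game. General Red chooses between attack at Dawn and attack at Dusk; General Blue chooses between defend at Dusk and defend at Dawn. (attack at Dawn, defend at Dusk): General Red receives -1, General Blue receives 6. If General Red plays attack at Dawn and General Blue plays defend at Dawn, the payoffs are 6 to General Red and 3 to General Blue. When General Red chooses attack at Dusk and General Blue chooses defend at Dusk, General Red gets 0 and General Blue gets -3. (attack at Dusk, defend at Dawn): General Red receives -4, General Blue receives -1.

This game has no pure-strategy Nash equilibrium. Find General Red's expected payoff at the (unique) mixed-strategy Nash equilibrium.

-4/11

Set General Red's expected payoff from attack at Dawn equal to that from attack at Dusk:
  General Red's payoff to attack at Dawn: q·(-1) + (1−q)·6 = -7q + 6
  General Red's payoff to attack at Dusk: q·0 + (1−q)·(-4) = 4q - 4
  -7q + 6 = 4q - 4  ⇒  -11q = -10  ⇒  q = 10/11.
At equilibrium General Red is indifferent across rows, so General Red's payoff equals the payoff from attack at Dawn: (10/11)·(-1) + (1/11)·6 = -4/11.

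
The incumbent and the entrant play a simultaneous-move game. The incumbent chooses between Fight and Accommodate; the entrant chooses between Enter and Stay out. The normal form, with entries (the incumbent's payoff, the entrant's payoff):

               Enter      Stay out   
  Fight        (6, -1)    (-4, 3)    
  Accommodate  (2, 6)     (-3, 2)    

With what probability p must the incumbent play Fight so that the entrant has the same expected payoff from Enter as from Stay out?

p = 1/2

The entrant's indifference between Enter and Stay out determines the incumbent's mixing probability p:
  the entrant's expected payoff from Enter: p·(-1) + (1−p)·6 = -7p + 6
  the entrant's expected payoff from Stay out: p·3 + (1−p)·2 = p + 2
  -7p + 6 = p + 2  ⇒  -8p = -4  ⇒  p = 1/2.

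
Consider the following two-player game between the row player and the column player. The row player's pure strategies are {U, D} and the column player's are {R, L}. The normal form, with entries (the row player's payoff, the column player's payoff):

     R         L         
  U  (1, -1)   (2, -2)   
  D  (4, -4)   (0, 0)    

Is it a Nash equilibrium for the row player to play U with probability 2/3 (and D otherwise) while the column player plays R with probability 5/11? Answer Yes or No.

Given the row player's mix p = 2/3, the column player's payoff from R is -2 but from L is -4/3. The column player strictly prefers L, so the column player would not mix.
So the proposed profile is not a Nash equilibrium.

No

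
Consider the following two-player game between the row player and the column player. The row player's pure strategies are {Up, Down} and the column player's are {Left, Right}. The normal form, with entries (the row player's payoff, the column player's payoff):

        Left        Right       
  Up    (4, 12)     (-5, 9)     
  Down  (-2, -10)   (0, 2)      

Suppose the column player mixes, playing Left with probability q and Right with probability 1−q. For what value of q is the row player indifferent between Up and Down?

q = 5/11

For the row player to be willing to mix, the row player must be indifferent between Up and Down, which pins down the column player's mix.
  the row player's expected payoff from Up: q·4 + (1−q)·(-5) = 9q - 5
  the row player's expected payoff from Down: q·(-2) + (1−q)·0 = -2q
  9q - 5 = -2q  ⇒  11q = 5  ⇒  q = 5/11.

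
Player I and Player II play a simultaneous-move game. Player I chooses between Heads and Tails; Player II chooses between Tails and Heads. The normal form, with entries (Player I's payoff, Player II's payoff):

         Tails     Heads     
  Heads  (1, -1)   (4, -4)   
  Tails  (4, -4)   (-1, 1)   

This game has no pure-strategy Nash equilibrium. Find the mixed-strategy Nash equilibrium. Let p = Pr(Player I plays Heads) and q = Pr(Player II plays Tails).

In a mixed equilibrium Player II is indifferent between Tails and Heads; this condition fixes p.
  Player II's payoff to Tails: p·(-1) + (1−p)·(-4) = 3p - 4
  Player II's payoff to Heads: p·(-4) + (1−p)·1 = -5p + 1
  3p - 4 = -5p + 1  ⇒  8p = 5  ⇒  p = 5/8.
Player I's indifference between Heads and Tails determines Player II's mixing probability q:
  Player I's payoff from Heads: q·1 + (1−q)·4 = -3q + 4
  Player I's payoff from Tails: q·4 + (1−q)·(-1) = 5q - 1
  -3q + 4 = 5q - 1  ⇒  -8q = -5  ⇒  q = 5/8.

p = 5/8, q = 5/8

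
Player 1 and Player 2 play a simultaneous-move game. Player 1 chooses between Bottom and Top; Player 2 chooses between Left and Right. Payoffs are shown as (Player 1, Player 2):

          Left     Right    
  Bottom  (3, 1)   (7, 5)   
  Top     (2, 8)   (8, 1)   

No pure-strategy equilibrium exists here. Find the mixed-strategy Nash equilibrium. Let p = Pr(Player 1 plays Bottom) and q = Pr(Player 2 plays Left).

p = 7/11, q = 1/2

Player 2's indifference between Left and Right determines Player 1's mixing probability p:
  Player 2's payoff to Left: p·1 + (1−p)·8 = -7p + 8
  Player 2's payoff to Right: p·5 + (1−p)·1 = 4p + 1
  -7p + 8 = 4p + 1  ⇒  -11p = -7  ⇒  p = 7/11.
Player 1's indifference between Bottom and Top determines Player 2's mixing probability q:
  Player 1's expected payoff from Bottom: q·3 + (1−q)·7 = -4q + 7
  Player 1's expected payoff from Top: q·2 + (1−q)·8 = -6q + 8
  -4q + 7 = -6q + 8  ⇒  2q = 1  ⇒  q = 1/2.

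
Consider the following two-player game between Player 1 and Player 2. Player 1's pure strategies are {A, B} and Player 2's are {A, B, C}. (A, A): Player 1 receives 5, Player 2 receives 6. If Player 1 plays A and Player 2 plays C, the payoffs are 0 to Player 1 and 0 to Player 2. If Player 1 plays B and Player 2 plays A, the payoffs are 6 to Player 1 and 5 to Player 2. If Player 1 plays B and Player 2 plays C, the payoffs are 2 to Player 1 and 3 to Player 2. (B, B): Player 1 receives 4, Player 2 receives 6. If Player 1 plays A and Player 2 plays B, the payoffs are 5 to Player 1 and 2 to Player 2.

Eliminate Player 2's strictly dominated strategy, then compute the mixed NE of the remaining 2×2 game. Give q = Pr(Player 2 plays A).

q = 1/2

Player 2's strategy C is strictly dominated by B: 2 > 0 and 6 > 3. Eliminate C.
Set Player 1's expected payoff from A equal to that from B:
  Player 1's payoff from A: q·5 + (1−q)·5 = 5
  Player 1's payoff from B: q·6 + (1−q)·4 = 2q + 4
  5 = 2q + 4  ⇒  -2q = -1  ⇒  q = 1/2.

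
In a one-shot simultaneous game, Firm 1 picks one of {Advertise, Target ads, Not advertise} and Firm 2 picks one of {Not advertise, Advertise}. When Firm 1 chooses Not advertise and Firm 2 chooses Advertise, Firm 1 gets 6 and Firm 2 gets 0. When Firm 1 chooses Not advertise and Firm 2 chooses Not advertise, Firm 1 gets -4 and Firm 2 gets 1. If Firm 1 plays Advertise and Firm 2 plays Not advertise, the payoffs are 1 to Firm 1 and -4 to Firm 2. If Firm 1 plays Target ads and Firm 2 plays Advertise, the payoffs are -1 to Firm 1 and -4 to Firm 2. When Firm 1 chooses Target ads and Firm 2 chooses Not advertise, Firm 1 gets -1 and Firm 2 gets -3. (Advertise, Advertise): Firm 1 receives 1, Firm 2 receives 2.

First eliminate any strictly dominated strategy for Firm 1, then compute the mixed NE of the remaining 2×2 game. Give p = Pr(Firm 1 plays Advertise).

p = 1/7

Firm 1's strategy Target ads is strictly dominated by Advertise: 1 > -1 and 1 > -1. Eliminate Target ads.
Firm 2's indifference between Not advertise and Advertise determines Firm 1's mixing probability p:
  Firm 2's payoff to Not advertise: p·(-4) + (1−p)·1 = -5p + 1
  Firm 2's payoff to Advertise: p·2 + (1−p)·0 = 2p
  -5p + 1 = 2p  ⇒  -7p = -1  ⇒  p = 1/7.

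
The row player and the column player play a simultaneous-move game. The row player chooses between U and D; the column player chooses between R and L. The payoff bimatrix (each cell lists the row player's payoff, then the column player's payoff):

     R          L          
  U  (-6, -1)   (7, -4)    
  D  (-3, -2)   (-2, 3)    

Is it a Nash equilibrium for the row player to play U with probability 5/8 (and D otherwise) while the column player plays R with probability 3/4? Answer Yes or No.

Check the column player's indifference given the row player's mix p = 5/8:
  payoff from R = -11/8; payoff from L = -11/8 — equal.
Check the row player's indifference given the column player's mix q = 3/4:
  payoff from U = -11/4; payoff from D = -11/4 — equal.
Both players are indifferent, so neither can profitably deviate.

Yes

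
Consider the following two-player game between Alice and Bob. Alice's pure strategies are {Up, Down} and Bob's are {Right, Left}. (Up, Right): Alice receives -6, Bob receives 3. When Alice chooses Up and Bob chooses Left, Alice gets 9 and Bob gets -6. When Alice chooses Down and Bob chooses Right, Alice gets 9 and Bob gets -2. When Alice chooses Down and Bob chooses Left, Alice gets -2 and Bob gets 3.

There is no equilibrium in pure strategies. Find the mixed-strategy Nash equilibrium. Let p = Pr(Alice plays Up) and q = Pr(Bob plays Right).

Bob's indifference between Right and Left determines Alice's mixing probability p:
  Bob's expected payoff from Right: p·3 + (1−p)·(-2) = 5p - 2
  Bob's expected payoff from Left: p·(-6) + (1−p)·3 = -9p + 3
  5p - 2 = -9p + 3  ⇒  14p = 5  ⇒  p = 5/14.
For Alice to be willing to mix, Alice must be indifferent between Up and Down, which pins down Bob's mix.
  Alice's payoff to Up: q·(-6) + (1−q)·9 = -15q + 9
  Alice's payoff to Down: q·9 + (1−q)·(-2) = 11q - 2
  -15q + 9 = 11q - 2  ⇒  -26q = -11  ⇒  q = 11/26.

p = 5/14, q = 11/26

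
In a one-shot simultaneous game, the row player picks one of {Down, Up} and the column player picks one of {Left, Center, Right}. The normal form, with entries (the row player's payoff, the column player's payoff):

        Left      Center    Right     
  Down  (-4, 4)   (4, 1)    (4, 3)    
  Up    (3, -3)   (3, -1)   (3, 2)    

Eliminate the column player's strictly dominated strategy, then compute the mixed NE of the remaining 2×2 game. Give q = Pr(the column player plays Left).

q = 1/8

The column player's strategy Center is strictly dominated by Right: 3 > 1 and 2 > -1. Eliminate Center.
For the row player to be willing to mix, the row player must be indifferent between Down and Up, which pins down the column player's mix.
  the row player's expected payoff from Down: q·(-4) + (1−q)·4 = -8q + 4
  the row player's expected payoff from Up: q·3 + (1−q)·3 = 3
  -8q + 4 = 3  ⇒  -8q = -1  ⇒  q = 1/8.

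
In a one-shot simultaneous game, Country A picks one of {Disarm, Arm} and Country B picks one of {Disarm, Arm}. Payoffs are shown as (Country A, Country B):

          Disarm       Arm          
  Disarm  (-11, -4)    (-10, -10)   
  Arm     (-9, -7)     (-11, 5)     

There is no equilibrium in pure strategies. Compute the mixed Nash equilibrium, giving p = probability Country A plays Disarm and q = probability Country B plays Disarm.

Country B's indifference between Disarm and Arm determines Country A's mixing probability p:
  Country B's payoff to Disarm: p·(-4) + (1−p)·(-7) = 3p - 7
  Country B's payoff to Arm: p·(-10) + (1−p)·5 = -15p + 5
  3p - 7 = -15p + 5  ⇒  18p = 12  ⇒  p = 2/3.
For Country A to be willing to mix, Country A must be indifferent between Disarm and Arm, which pins down Country B's mix.
  Country A's payoff to Disarm: q·(-11) + (1−q)·(-10) = -q - 10
  Country A's payoff to Arm: q·(-9) + (1−q)·(-11) = 2q - 11
  -q - 10 = 2q - 11  ⇒  -3q = -1  ⇒  q = 1/3.

p = 2/3, q = 1/3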